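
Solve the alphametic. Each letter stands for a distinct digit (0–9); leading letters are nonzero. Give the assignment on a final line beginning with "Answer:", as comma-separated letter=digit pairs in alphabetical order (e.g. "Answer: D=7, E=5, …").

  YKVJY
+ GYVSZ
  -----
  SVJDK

Step 1. [col 1: Y + Z ≡ K (mod 10)] no forcing yet in column 1 (carry-in 0); K=6 is free and consistent — try it, so K=6.
Step 2. [col 1: Y + Z ≡ K (mod 10)] several values work for Y in column 1 (Y + Z ≡ K (mod 10), carry-in 0); try Y=1 ⇒ Y=1.
Step 3. [col 1: Y + Z ≡ K (mod 10)] column 1 reads Y+Z+carry(0)=K with Y=1, K=6; with digits 1,6 already taken and all letters distinct, the only value for Z is 5, so Z=5.
Step 4. [col 2: J + S ≡ D (mod 10)] several values work for J in column 2 (J + S ≡ D (mod 10), carry-in 0); try J=7, so J=7.
Step 5. [col 2: J + S ≡ D (mod 10)] no forcing yet in column 2 (carry-in 0); S=3 is free and consistent — try it. So S=3.
Step 6. [col 2: J + S ≡ D (mod 10)] column 2: given J=7, S=3, carry-in 0, and digits 1,3,5,6,7 already taken and all letters distinct, J+S≡D (mod 10) forces D=0 ⇒ D=0.
Step 7. [col 3: V + V ≡ J (mod 10)] from column 3 (J=7, carry-in 1, digits 0,1,3,5,6,7 already taken and all letters distinct): V must equal 8, so V=8.
Step 8. [col 5: Y + G ≡ S (mod 10)] column 5: given Y=1, S=3, carry-in 0, and digits 0,1,3,5,6,7,8 already taken and all letters distinct, Y+G≡S (mod 10) forces G=2. So G=2.

Answer: D=0, G=2, J=7, K=6, S=3, V=8, Y=1, Z=5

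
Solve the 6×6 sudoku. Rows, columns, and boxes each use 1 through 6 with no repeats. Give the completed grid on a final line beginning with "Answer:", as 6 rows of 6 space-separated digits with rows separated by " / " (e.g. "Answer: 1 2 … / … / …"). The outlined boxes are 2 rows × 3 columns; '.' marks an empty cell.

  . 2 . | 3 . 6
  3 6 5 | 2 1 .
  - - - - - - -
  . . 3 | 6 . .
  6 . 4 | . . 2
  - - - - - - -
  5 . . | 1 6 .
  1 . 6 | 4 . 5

Step 1. [r1c5∈{4,5}] 5 has one home in row 1: r1c5, so r1c5=5.
Step 2. [r6c2∈{3}] r6c2's peers cover all but 3. So r6c2=3.
Step 3. [r3c2∈{1,5}] 5 has one home in row 3: r3c2 ⇒ r3c2=5.
Step 4. [r3c5∈{4}] only 4 remains possible at r3c5. So r3c5=4.
Step 5. [r5c2∈{4}] nothing but 4 survives at r5c2, so r5c2=4.
Step 6. [r3c6∈{1}] r3c6 is down to just 1. So r3c6=1.
Step 7. [r4c4∈{5}] r4c4 is down to just 5, so r4c4=5.
Step 8. [r3c1∈{2}] r3c1 is down to just 2. So r3c1=2.
Step 9. [r5c6∈{3}] r5c6's peers cover all but 3, so r5c6=3.
Step 10. [r1c1∈{4}] nothing but 4 survives at r1c1, so r1c1=4.
Step 11. [r4c2∈{1}] r4c2's peers cover all but 1 ⇒ r4c2=1.
Step 12. [r5c3∈{2}] r5c3 has the single candidate 2. So r5c3=2.
Step 13. [r4c5∈{3}] only 3 remains possible at r4c5. So r4c5=3.
Step 14. [r1c3∈{1}] only 1 remains possible at r1c3 ⇒ r1c3=1.
Step 15. [r2c6∈{4}] r2c6's peers cover all but 4. So r2c6=4.
Step 16. [r6c5∈{2}] r6c5 has the single candidate 2. So r6c5=2.

Answer: 4 2 1 3 5 6 / 3 6 5 2 1 4 / 2 5 3 6 4 1 / 6 1 4 5 3 2 / 5 4 2 1 6 3 / 1 3 6 4 2 5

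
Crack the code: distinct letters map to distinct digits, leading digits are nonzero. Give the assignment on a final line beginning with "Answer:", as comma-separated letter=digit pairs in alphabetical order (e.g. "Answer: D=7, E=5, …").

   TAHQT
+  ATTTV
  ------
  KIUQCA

Step 1. [col 1: T + V ≡ A (mod 10)] V=2 is one option consistent with column 1 (T + V ≡ A (mod 10), carry-in 0) — take it ⇒ V=2.
Step 2. [col 1: T + V ≡ A (mod 10)] several values work for A in column 1 (T + V ≡ A (mod 10), carry-in 0); try A=8 ⇒ A=8.
Step 3. [col 1: T + V ≡ A (mod 10)] from column 1 (V=2, A=8, carry-in 0, digits 2,8 already taken and all letters distinct): T must equal 6 ⇒ T=6.
Step 4. [col 2: Q + T ≡ C (mod 10)] column 2 (Q + T ≡ C (mod 10), carry-in 0) doesn't pin Q yet; pick Q=7 and continue, so Q=7.
Step 5. [K] K is the leading digit of a 6-digit sum of two 5-digit numbers; the final carry is exactly 1, so K=1.
Step 6. [col 2: Q + T ≡ C (mod 10)] column 2: given Q=7, T=6, carry-in 0, and digits 1,2,6,7,8 already taken and all letters distinct, Q+T≡C (mod 10) forces C=3, so C=3.
Step 7. [col 3: H + T ≡ Q (mod 10)] column 3: given T=6, Q=7, carry-in 1, and digits 1,2,3,6,7,8 already taken and all letters distinct, H+T≡Q (mod 10) forces H=0 ⇒ H=0.
Step 8. [col 4: A + T ≡ U (mod 10)] column 4: given A=8, T=6, carry-in 0, and digits 0,1,2,3,6,7,8 already taken and all letters distinct, A+T≡U (mod 10) forces U=4. So U=4.
Step 9. [col 5: T + A ≡ I (mod 10)] column 5 reads T+A+carry(1)=I with T=6, A=8; with digits 0,1,2,3,4,6,7,8 already taken and all letters distinct, the only value for I is 5 ⇒ I=5.

Answer: A=8, C=3, H=0, I=5, K=1, Q=7, T=6, U=4, V=2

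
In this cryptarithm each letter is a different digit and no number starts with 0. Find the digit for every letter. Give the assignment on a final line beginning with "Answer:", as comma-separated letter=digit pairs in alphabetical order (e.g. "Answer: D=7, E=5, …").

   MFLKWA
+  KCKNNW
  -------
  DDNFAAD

Step 1. [col 1: A + W ≡ D (mod 10)] several values work for A in column 1 (A + W ≡ D (mod 10), carry-in 0); try A=9, so A=9.
Step 2. [col 1: A + W ≡ D (mod 10)] W=2 is one option consistent with column 1 (A + W ≡ D (mod 10), carry-in 0) — take it ⇒ W=2.
Step 3. [col 1: A + W ≡ D (mod 10)] column 1: given A=9, W=2, carry-in 0, and digits 2,9 already taken and all letters distinct, A+W≡D (mod 10) forces D=1, so D=1.
Step 4. [col 2: W + N ≡ A (mod 10)] column 2: given W=2, A=9, carry-in 1, and digits 1,2,9 already taken and all letters distinct, W+N≡A (mod 10) forces N=6 ⇒ N=6.
Step 5. [col 3: K + N ≡ A (mod 10)] in column 3 we have K+N≡A with carry-in 0; given N=6, A=9 and digits 1,2,6,9 already taken and all letters distinct, that pins K to 3, so K=3.
Step 6. [col 4: L + K ≡ F (mod 10)] column 4 (L + K ≡ F (mod 10), carry-in 0) doesn't pin F yet; pick F=0 and continue ⇒ F=0.
Step 7. [col 4: L + K ≡ F (mod 10)] from column 4 (K=3, F=0, carry-in 0, digits 0,1,2,3,6,9 already taken and all letters distinct): L must equal 7. So L=7.
Step 8. [col 5: F + C ≡ N (mod 10)] from column 5 (F=0, N=6, carry-in 1, digits 0,1,2,3,6,7,9 already taken and all letters distinct): C must equal 5. So C=5.
Step 9. [col 6: M + K ≡ D (mod 10)] column 6 reads M+K+carry(0)=D with K=3, D=1; with digits 0,1,2,3,5,6,7,9 already taken and all letters distinct, the only value for M is 8. So M=8.

Answer: A=9, C=5, D=1, F=0, K=3, L=7, M=8, N=6, W=2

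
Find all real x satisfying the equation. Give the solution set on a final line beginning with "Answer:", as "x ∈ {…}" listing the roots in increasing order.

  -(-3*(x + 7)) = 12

Step 1. [-(-3*(x + 7)) = 12] leading − — multiply by −1, so neg: -3*(x + 7) = -12.
Step 2. [-3*(x + 7) = -12] -3·(inner) — divide through by -3. So div: x + 7 = 4.
Step 3. [x + 7 = 4] peel the +7: subtract 7 from each side, so sub: x = -3.

Answer: x ∈ {-3}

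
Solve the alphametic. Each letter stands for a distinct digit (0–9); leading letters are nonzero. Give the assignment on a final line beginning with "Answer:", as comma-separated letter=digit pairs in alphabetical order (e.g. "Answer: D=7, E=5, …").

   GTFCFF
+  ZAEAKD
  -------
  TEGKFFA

Step 1. [col 1: F + D ≡ A (mod 10)] several values work for F in column 1 (F + D ≡ A (mod 10), carry-in 0); try F=3, so F=3.
Step 2. [T] adding two 6-digit numbers gives at most 6+1 digits, and here it does — T is that final carry and must be 1, so T=1.
Step 3. [col 1: F + D ≡ A (mod 10)] several values work for D in column 1 (F + D ≡ A (mod 10), carry-in 0); try D=2 ⇒ D=2.
Step 4. [col 1: F + D ≡ A (mod 10)] column 1 reads F+D+carry(0)=A with F=3, D=2; with digits 1,2,3 already taken and all letters distinct, the only value for A is 5. So A=5.
Step 5. [col 2: F + K ≡ F (mod 10)] column 2: given F=3, carry-in 0, and digits 1,2,3,5 already taken and all letters distinct, F+K≡F (mod 10) forces K=0. So K=0.
Step 6. [col 3: C + A ≡ F (mod 10)] column 3 reads C+A+carry(0)=F with A=5, F=3; with digits 0,1,2,3,5 already taken and all letters distinct, the only value for C is 8. So C=8.
Step 7. [col 4: F + E ≡ K (mod 10)] from column 4 (F=3, K=0, carry-in 1, digits 0,1,2,3,5,8 already taken and all letters distinct): E must equal 6, so E=6.
Step 8. [col 5: T + A ≡ G (mod 10)] column 5: given T=1, A=5, carry-in 1, and digits 0,1,2,3,5,6,8 already taken and all letters distinct, T+A≡G (mod 10) forces G=7 ⇒ G=7.
Step 9. [col 6: G + Z ≡ E (mod 10)] from column 6 (G=7, E=6, carry-in 0, digits 0,1,2,3,5,6,7,8 already taken and all letters distinct): Z must equal 9, so Z=9.

Answer: A=5, C=8, D=2, E=6, F=3, G=7, K=0, T=1, Z=9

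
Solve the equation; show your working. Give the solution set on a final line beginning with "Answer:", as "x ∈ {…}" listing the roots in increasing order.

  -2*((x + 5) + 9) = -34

Step 1. [-2*((x + 5) + 9) = -34] divide by the outer -2. So div: (x + 5) + 9 = 17.
Step 2. [(x + 5) + 9 = 17] 9 comes off first (subtract 9), so sub: x + 5 = 8.
Step 3. [x + 5 = 8] 5 comes off first (subtract 5), so sub: x = 3.

Answer: x ∈ {3}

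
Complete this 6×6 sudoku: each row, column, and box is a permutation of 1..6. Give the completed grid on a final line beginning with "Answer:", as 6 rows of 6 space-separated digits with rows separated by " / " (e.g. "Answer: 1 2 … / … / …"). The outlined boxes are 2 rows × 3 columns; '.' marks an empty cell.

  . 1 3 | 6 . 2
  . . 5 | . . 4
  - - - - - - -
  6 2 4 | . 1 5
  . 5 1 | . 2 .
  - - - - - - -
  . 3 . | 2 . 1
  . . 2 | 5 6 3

Step 1. [r1c1∈{4}] r1c1 is down to just 4. So r1c1=4.
Step 2. [r3c4∈{3}] r3c4 is down to just 3 ⇒ r3c4=3.
Step 3. [r5c1∈{5}] r5c1 has the single candidate 5, so r5c1=5.
Step 4. [r2c4∈{1}] nothing but 1 survives at r2c4, so r2c4=1.
Step 5. [r6c1∈{1}] r6c1 is down to just 1. So r6c1=1.
Step 6. [r6c2∈{4}] r6c2's peers cover all but 4, so r6c2=4.
Step 7. [r4c1∈{3}] nothing but 3 survives at r4c1, so r4c1=3.
Step 8. [r4c4∈{4}] r4c4 has the single candidate 4 ⇒ r4c4=4.
Step 9. [r5c3∈{6}] nothing but 6 survives at r5c3. So r5c3=6.
Step 10. [r1c5∈{5}] r1c5's peers cover all but 5. So r1c5=5.
Step 11. [r5c5∈{4}] r5c5 has the single candidate 4 ⇒ r5c5=4.
Step 12. [r4c6∈{6}] r4c6 is down to just 6. So r4c6=6.
Step 13. [r2c5∈{3}] only 3 remains possible at r2c5. So r2c5=3.
Step 14. [r2c2∈{6}] r2c2's peers cover all but 6. So r2c2=6.
Step 15. [r2c1∈{2}] r2c1's peers cover all but 2 ⇒ r2c1=2.

Answer: 4 1 3 6 5 2 / 2 6 5 1 3 4 / 6 2 4 3 1 5 / 3 5 1 4 2 6 / 5 3 6 2 4 1 / 1 4 2 5 6 3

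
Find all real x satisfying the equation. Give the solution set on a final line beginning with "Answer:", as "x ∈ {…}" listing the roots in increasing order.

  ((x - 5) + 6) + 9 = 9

Step 1. [((x - 5) + 6) + 9 = 9] peel the +9: subtract 9 from each side, so sub: (x - 5) + 6 = 0.
Step 2. [(x - 5) + 6 = 0] subtract 6: x sits inside (… + 6) ⇒ sub: x - 5 = -6.
Step 3. [x - 5 = -6] the outer -5 inverts by adding 5. So sub: x = -1.

Answer: x ∈ {-1}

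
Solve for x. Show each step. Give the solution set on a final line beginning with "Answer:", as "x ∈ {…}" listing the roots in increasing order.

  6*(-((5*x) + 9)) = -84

Step 1. [6*(-((5*x) + 9)) = -84] 6·(inner) — divide through by 6, so div: -((5*x) + 9) = -14.
Step 2. [-((5*x) + 9) = -14] LHS negated; negate both sides ⇒ neg: (5*x) + 9 = 14.
Step 3. [(5*x) + 9 = 14] 9 comes off first (subtract 9) ⇒ sub: 5*x = 5.
Step 4. [5*x = 5] divide by the outer 5 ⇒ div: x = 1.

Answer: x ∈ {1}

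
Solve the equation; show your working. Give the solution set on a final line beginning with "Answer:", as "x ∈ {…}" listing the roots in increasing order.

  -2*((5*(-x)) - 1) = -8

Step 1. [-2*((5*(-x)) - 1) = -8] -2·(inner) — divide through by -2 ⇒ div: (5*(-x)) - 1 = 4.
Step 2. [(5*(-x)) - 1 = 4] 1 comes off first (add 1). So sub: 5*(-x) = 5.
Step 3. [5*(-x) = 5] LHS = 5·(…); ÷5 both sides ⇒ div: -x = 1.
Step 4. [-x = 1] flip signs both sides, so neg: x = -1.

Answer: x ∈ {-1}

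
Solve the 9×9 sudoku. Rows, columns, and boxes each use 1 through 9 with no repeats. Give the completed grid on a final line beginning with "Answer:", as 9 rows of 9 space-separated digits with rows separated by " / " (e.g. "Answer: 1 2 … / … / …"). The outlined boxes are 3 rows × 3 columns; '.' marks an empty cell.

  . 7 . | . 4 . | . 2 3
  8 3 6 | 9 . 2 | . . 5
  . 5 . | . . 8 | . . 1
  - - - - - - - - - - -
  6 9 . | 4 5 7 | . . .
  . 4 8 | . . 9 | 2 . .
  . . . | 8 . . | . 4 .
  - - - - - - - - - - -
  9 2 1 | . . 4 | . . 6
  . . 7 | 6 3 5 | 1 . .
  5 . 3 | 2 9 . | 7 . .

Step 1. [r9c8∈{8}] r9c8's peers cover all but 8 ⇒ r9c8=8.
Step 2. [r5c8∈{1,3,5,6,7}] 5 has one home in row 5: r5c8, so r5c8=5.
Step 3. [r6c7∈{3,6,9}] across box 6, 6 lands solely at r6c7 ⇒ r6c7=6.
Step 4. [r2c5∈{1,7}] row 2 places 1 nowhere but r2c5. So r2c5=1.
Step 5. [r3c3∈{2,4,9}] in col 3, 4 fits only at r3c3, so r3c3=4.
Step 6. [r3c8∈{6,7,9}] across col 8, 6 lands solely at r3c8 ⇒ r3c8=6.
Step 7. [r5c4∈{1,3}] in col 4, 1 fits only at r5c4 ⇒ r5c4=1.
Step 8. [r7c4∈{7}] r7c4's peers cover all but 7. So r7c4=7.
Step 9. [r4c3∈{2}] nothing but 2 survives at r4c3, so r4c3=2.
Step 10. [r1c7∈{8,9}] in row 1, 8 fits only at r1c7. So r1c7=8.
Step 11. [r4c7∈{3}] r4c7 has the single candidate 3 ⇒ r4c7=3.
Step 12. [r6c9∈{7,9}] row 6 places 9 nowhere but r6c9 ⇒ r6c9=9.
Step 13. [r6c1∈{1,3,7}] across row 6, 7 lands solely at r6c1. So r6c1=7.
Step 14. [r8c1∈{4}] only 4 remains possible at r8c1, so r8c1=4.
Step 15. [r1c6∈{6}] r1c6's peers cover all but 6 ⇒ r1c6=6.
Step 16. [r4c9∈{8}] r4c9 has the single candidate 8. So r4c9=8.
Step 17. [r6c3∈{5}] r6c3 has the single candidate 5, so r6c3=5.
Step 18. [r5c1∈{3}] r5c1's peers cover all but 3. So r5c1=3.
Step 19. [r1c3∈{9}] r1c3 is down to just 9. So r1c3=9.
Step 20. [r8c8∈{9}] r8c8's peers cover all but 9. So r8c8=9.
Step 21. [r3c1∈{2}] r3c1's peers cover all but 2, so r3c1=2.
Step 22. [r2c8∈{7}] r2c8's peers cover all but 7, so r2c8=7.
Step 23. [r6c6∈{3}] r6c6 is down to just 3 ⇒ r6c6=3.
Step 24. [r3c7∈{9}] r3c7 has the single candidate 9 ⇒ r3c7=9.
Step 25. [r5c9∈{7}] only 7 remains possible at r5c9, so r5c9=7.
Step 26. [r5c5∈{6}] r5c5 is down to just 6 ⇒ r5c5=6.
Step 27. [r7c5∈{8}] only 8 remains possible at r7c5, so r7c5=8.
Step 28. [r9c6∈{1}] only 1 remains possible at r9c6 ⇒ r9c6=1.
Step 29. [r8c9∈{2}] nothing but 2 survives at r8c9, so r8c9=2.
Step 30. [r6c5∈{2}] r6c5's peers cover all but 2 ⇒ r6c5=2.
Step 31. [r7c7∈{5}] r7c7 has the single candidate 5, so r7c7=5.
Step 32. [r2c7∈{4}] nothing but 4 survives at r2c7, so r2c7=4.
Step 33. [r3c4∈{3}] r3c4 has the single candidate 3 ⇒ r3c4=3.
Step 34. [r9c9∈{4}] r9c9 is down to just 4. So r9c9=4.
Step 35. [r1c4∈{5}] r1c4 is down to just 5 ⇒ r1c4=5.
Step 36. [r6c2∈{1}] only 1 remains possible at r6c2, so r6c2=1.
Step 37. [r1c1∈{1}] only 1 remains possible at r1c1. So r1c1=1.
Step 38. [r9c2∈{6}] only 6 remains possible at r9c2. So r9c2=6.
Step 39. [r7c8∈{3}] only 3 remains possible at r7c8 ⇒ r7c8=3.
Step 40. [r8c2∈{8}] nothing but 8 survives at r8c2, so r8c2=8.
Step 41. [r3c5∈{7}] r3c5's peers cover all but 7, so r3c5=7.
Step 42. [r4c8∈{1}] r4c8 is down to just 1, so r4c8=1.

Answer: 1 7 9 5 4 6 8 2 3 / 8 3 6 9 1 2 4 7 5 / 2 5 4 3 7 8 9 6 1 / 6 9 2 4 5 7 3 1 8 / 3 4 8 1 6 9 2 5 7 / 7 1 5 8 2 3 6 4 9 / 9 2 1 7 8 4 5 3 6 / 4 8 7 6 3 5 1 9 2 / 5 6 3 2 9 1 7 8 4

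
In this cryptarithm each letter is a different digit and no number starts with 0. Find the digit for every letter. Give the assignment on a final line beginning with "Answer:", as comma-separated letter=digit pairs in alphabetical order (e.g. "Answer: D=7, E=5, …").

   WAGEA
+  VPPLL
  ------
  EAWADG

Step 1. [col 1: A + L ≡ G (mod 10)] column 1 (A + L ≡ G (mod 10), carry-in 0) doesn't pin G yet; pick G=9 and continue. So G=9.
Step 2. [E] E is the leading digit of a 6-digit sum of two 5-digit numbers; the final carry is exactly 1 ⇒ E=1.
Step 3. [col 1: A + L ≡ G (mod 10)] no forcing yet in column 1 (carry-in 0); L=6 is free and consistent — try it, so L=6.
Step 4. [col 1: A + L ≡ G (mod 10)] column 1: given L=6, G=9, carry-in 0, and digits 1,6,9 already taken and all letters distinct, A+L≡G (mod 10) forces A=3 ⇒ A=3.
Step 5. [col 2: E + L ≡ D (mod 10)] column 2: given E=1, L=6, carry-in 0, and digits 1,3,6,9 already taken and all letters distinct, E+L≡D (mod 10) forces D=7. So D=7.
Step 6. [col 3: G + P ≡ A (mod 10)] from column 3 (G=9, A=3, carry-in 0, digits 1,3,6,7,9 already taken and all letters distinct): P must equal 4 ⇒ P=4.
Step 7. [col 4: A + P ≡ W (mod 10)] in column 4 we have A+P≡W with carry-in 1; given A=3, P=4 and digits 1,3,4,6,7,9 already taken and all letters distinct, that pins W to 8, so W=8.
Step 8. [col 5: W + V ≡ A (mod 10)] column 5: given W=8, A=3, carry-in 0, and digits 1,3,4,6,7,8,9 already taken and all letters distinct, W+V≡A (mod 10) forces V=5, so V=5.

Answer: A=3, D=7, E=1, G=9, L=6, P=4, V=5, W=8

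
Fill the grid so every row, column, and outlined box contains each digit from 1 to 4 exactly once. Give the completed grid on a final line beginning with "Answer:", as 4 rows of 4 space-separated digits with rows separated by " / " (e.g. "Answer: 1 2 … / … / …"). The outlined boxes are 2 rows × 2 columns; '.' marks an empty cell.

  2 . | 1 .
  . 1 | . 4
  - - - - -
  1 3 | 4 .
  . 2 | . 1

Step 1. [r4c3∈{3}] r4c3 has the single candidate 3 ⇒ r4c3=3.
Step 2. [r4c1∈{4}] r4c1 has the single candidate 4, so r4c1=4.
Step 3. [r3c4∈{2}] nothing but 2 survives at r3c4 ⇒ r3c4=2.
Step 4. [r2c3∈{2}] only 2 remains possible at r2c3, so r2c3=2.
Step 5. [r1c2∈{4}] nothing but 4 survives at r1c2, so r1c2=4.
Step 6. [r2c1∈{3}] r2c1's peers cover all but 3. So r2c1=3.
Step 7. [r1c4∈{3}] nothing but 3 survives at r1c4. So r1c4=3.

Answer: 2 4 1 3 / 3 1 2 4 / 1 3 4 2 / 4 2 3 1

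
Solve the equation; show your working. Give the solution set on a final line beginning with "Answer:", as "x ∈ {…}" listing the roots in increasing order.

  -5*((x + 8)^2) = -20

Step 1. [-5*((x + 8)^2) = -20] leading coefficient -5: divide by -5, so div: (x + 8)^2 = 4.
Step 2. [(x + 8)^2 = 4] LHS squared, RHS 4 ≥ 0: apply √ (±). So sqrt: x + 8 = 2 or -2.
Step 3. [x + 8 = 2 or -2] peel the +8: subtract 8 from each side ⇒ sub: x = -6 or -10.

Answer: x ∈ {-10, -6}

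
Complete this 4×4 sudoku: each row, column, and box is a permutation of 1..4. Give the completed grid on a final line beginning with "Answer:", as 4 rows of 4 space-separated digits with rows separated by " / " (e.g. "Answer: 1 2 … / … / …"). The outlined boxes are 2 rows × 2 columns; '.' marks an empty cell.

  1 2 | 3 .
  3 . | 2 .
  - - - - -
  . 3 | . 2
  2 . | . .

Step 1. [r3c3∈{1,4}] 1 has one home in row 3: r3c3, so r3c3=1.
Step 2. [r4c3∈{4}] r4c3 is down to just 4 ⇒ r4c3=4.
Step 3. [r2c2∈{4}] r2c2 has the single candidate 4 ⇒ r2c2=4.
Step 4. [r4c2∈{1}] only 1 remains possible at r4c2 ⇒ r4c2=1.
Step 5. [r4c4∈{3}] r4c4 has the single candidate 3 ⇒ r4c4=3.
Step 6. [r1c4∈{4}] nothing but 4 survives at r1c4, so r1c4=4.
Step 7. [r2c4∈{1}] only 1 remains possible at r2c4 ⇒ r2c4=1.
Step 8. [r3c1∈{4}] r3c1's peers cover all but 4 ⇒ r3c1=4.

Answer: 1 2 3 4 / 3 4 2 1 / 4 3 1 2 / 2 1 4 3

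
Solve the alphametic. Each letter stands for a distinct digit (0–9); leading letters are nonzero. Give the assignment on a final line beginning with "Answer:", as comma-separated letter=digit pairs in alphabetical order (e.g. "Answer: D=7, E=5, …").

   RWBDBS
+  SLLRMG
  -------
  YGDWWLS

Step 1. [col 1: S + G ≡ S (mod 10)] in column 1 we have S+G≡S with carry-in 0; given nothing yet and all letters distinct, none taken yet, that pins G to 0 ⇒ G=0.
Step 2. [Y] Y is the leading digit of a 7-digit sum of two 6-digit numbers; the final carry is exactly 1. So Y=1.
Step 3. [col 1: S + G ≡ S (mod 10)] S=7 is one option consistent with column 1 (S + G ≡ S (mod 10), carry-in 0) — take it ⇒ S=7.
Step 4. [col 2: B + M ≡ L (mod 10)] column 2 (B + M ≡ L (mod 10), carry-in 0) doesn't pin B yet; pick B=6 and continue ⇒ B=6.
Step 5. [col 2: B + M ≡ L (mod 10)] no forcing yet in column 2 (carry-in 0); L=5 is free and consistent — try it. So L=5.
Step 6. [col 2: B + M ≡ L (mod 10)] column 2: given B=6, L=5, carry-in 0, and digits 0,1,5,6,7 already taken and all letters distinct, B+M≡L (mod 10) forces M=9. So M=9.
Step 7. [col 3: D + R ≡ W (mod 10)] column 3 (D + R ≡ W (mod 10), carry-in 1) doesn't pin R yet; pick R=3 and continue ⇒ R=3.
Step 8. [col 3: D + R ≡ W (mod 10)] no forcing yet in column 3 (carry-in 1); W=2 is free and consistent — try it ⇒ W=2.
Step 9. [col 3: D + R ≡ W (mod 10)] in column 3 we have D+R≡W with carry-in 1; given R=3, W=2 and digits 0,1,2,3,5,6,7,9 already taken and all letters distinct, that pins D to 8, so D=8.

Answer: B=6, D=8, G=0, L=5, M=9, R=3, S=7, W=2, Y=1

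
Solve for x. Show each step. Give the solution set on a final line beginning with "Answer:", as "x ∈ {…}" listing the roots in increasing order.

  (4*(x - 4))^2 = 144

Step 1. [(4*(x - 4))^2 = 144] LHS squared, RHS 144 ≥ 0: apply √ (±). So sqrt: 4*(x - 4) = 12 or -12.
Step 2. [4*(x - 4) = 12 or -12] leading coefficient 4: divide by 4. So div: x - 4 = 3 or -3.
Step 3. [x - 4 = 3 or -3] peel the -4: add 4 from each side, so sub: x = 7 or 1.

Answer: x ∈ {1, 7}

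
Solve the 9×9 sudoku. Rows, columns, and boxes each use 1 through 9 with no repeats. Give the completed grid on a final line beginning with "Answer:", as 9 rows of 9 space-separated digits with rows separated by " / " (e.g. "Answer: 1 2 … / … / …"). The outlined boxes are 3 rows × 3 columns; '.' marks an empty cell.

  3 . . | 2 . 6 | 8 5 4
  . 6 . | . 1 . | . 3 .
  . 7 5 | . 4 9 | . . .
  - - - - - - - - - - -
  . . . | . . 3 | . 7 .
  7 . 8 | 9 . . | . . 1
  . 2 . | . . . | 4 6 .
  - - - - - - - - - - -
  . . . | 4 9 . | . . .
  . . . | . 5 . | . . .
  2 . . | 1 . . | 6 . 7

Step 1. [r9c2∈{3,4,5,8,9}] r9c2 is the only open cell in row 9 admitting 5 ⇒ r9c2=5.
Step 2. [r5c8∈{2}] r5c8's peers cover all but 2 ⇒ r5c8=2.
Step 3. [r9c6∈{8}] r9c6 is down to just 8 ⇒ r9c6=8.
Step 4. [r8c4∈{3,6,7}] across box 8, 6 lands solely at r8c4, so r8c4=6.
Step 5. [r6c6∈{1,5,7}] 1 has one home in col 6: r6c6. So r6c6=1.
Step 6. [r3c8∈{1}] nothing but 1 survives at r3c8. So r3c8=1.
Step 7. [r7c8∈{8}] nothing but 8 survives at r7c8, so r7c8=8.
Step 8. [r8c2∈{1,3,4,8,9}] across col 2, 8 lands solely at r8c2. So r8c2=8.
Step 9. [r3c7∈{2}] r3c7 has the single candidate 2 ⇒ r3c7=2.
Step 10. [r2c9∈{9}] r2c9 has the single candidate 9. So r2c9=9.
Step 11. [r4c7∈{5,9}] box 6 places 9 nowhere but r4c7. So r4c7=9.
Step 12. [r1c5∈{7}] r1c5's peers cover all but 7. So r1c5=7.
Step 13. [r6c5∈{8}] only 8 remains possible at r6c5, so r6c5=8.
Step 14. [r4c4∈{5}] r4c4's peers cover all but 5. So r4c4=5.
Step 15. [r5c7∈{3,5}] r5c7 is the only open cell in row 5 admitting 5, so r5c7=5.
Step 16. [r5c2∈{3,4}] r5c2 is the only open cell in row 5 admitting 3. So r5c2=3.
Step 17. [r7c2∈{1}] nothing but 1 survives at r7c2. So r7c2=1.
Step 18. [r7c7∈{3}] r7c7 is down to just 3 ⇒ r7c7=3.
Step 19. [r6c3∈{9}] nothing but 9 survives at r6c3, so r6c3=9.
Step 20. [r8c3∈{3,4,7}] in row 8, 3 fits only at r8c3, so r8c3=3.
Step 21. [r9c3∈{4}] r9c3's peers cover all but 4, so r9c3=4.
Step 22. [r4c1∈{1,4,6}] across col 1, 1 lands solely at r4c1, so r4c1=1.
Step 23. [r8c6∈{2,7}] in row 8, 7 fits only at r8c6 ⇒ r8c6=7.
Step 24. [r2c4∈{8}] r2c4 has the single candidate 8. So r2c4=8.
Step 25. [r4c3∈{6}] r4c3's peers cover all but 6, so r4c3=6.
Step 26. [r7c9∈{2,5}] 5 has one home in row 7: r7c9 ⇒ r7c9=5.
Step 27. [r8c8∈{4,9}] across row 8, 4 lands solely at r8c8. So r8c8=4.
Step 28. [r3c4∈{3}] r3c4 has the single candidate 3. So r3c4=3.
Step 29. [r7c6∈{2}] nothing but 2 survives at r7c6 ⇒ r7c6=2.
Step 30. [r6c1∈{5}] only 5 remains possible at r6c1. So r6c1=5.
Step 31. [r9c5∈{3}] r9c5's peers cover all but 3 ⇒ r9c5=3.
Step 32. [r4c9∈{8}] r4c9 has the single candidate 8. So r4c9=8.
Step 33. [r2c3∈{2}] r2c3 has the single candidate 2 ⇒ r2c3=2.
Step 34. [r8c9∈{2}] r8c9 has the single candidate 2. So r8c9=2.
Step 35. [r9c8∈{9}] r9c8 is down to just 9. So r9c8=9.
Step 36. [r4c2∈{4}] only 4 remains possible at r4c2 ⇒ r4c2=4.
Step 37. [r8c7∈{1}] r8c7 is down to just 1. So r8c7=1.
Step 38. [r1c3∈{1}] r1c3 has the single candidate 1, so r1c3=1.
Step 39. [r3c1∈{8}] r3c1 has the single candidate 8, so r3c1=8.
Step 40. [r7c3∈{7}] r7c3 is down to just 7 ⇒ r7c3=7.
Step 41. [r2c7∈{7}] r2c7 has the single candidate 7. So r2c7=7.
Step 42. [r2c1∈{4}] r2c1 is down to just 4 ⇒ r2c1=4.
Step 43. [r6c4∈{7}] r6c4 is down to just 7, so r6c4=7.
Step 44. [r8c1∈{9}] r8c1 has the single candidate 9 ⇒ r8c1=9.
Step 45. [r4c5∈{2}] r4c5's peers cover all but 2 ⇒ r4c5=2.
Step 46. [r5c6∈{4}] only 4 remains possible at r5c6. So r5c6=4.
Step 47. [r6c9∈{3}] r6c9 has the single candidate 3, so r6c9=3.
Step 48. [r7c1∈{6}] r7c1 has the single candidate 6, so r7c1=6.
Step 49. [r3c9∈{6}] r3c9 is down to just 6. So r3c9=6.
Step 50. [r1c2∈{9}] nothing but 9 survives at r1c2 ⇒ r1c2=9.
Step 51. [r2c6∈{5}] r2c6 is down to just 5, so r2c6=5.
Step 52. [r5c5∈{6}] nothing but 6 survives at r5c5, so r5c5=6.

Answer: 3 9 1 2 7 6 8 5 4 / 4 6 2 8 1 5 7 3 9 / 8 7 5 3 4 9 2 1 6 / 1 4 6 5 2 3 9 7 8 / 7 3 8 9 6 4 5 2 1 / 5 2 9 7 8 1 4 6 3 / 6 1 7 4 9 2 3 8 5 / 9 8 3 6 5 7 1 4 2 / 2 5 4 1 3 8 6 9 7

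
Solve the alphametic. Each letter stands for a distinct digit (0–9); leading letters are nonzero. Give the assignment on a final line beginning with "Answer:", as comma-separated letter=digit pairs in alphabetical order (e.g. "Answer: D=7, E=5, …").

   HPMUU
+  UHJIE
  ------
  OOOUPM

Step 1. [col 1: U + E ≡ M (mod 10)] E=7 is one option consistent with column 1 (U + E ≡ M (mod 10), carry-in 0) — take it ⇒ E=7.
Step 2. [col 1: U + E ≡ M (mod 10)] U=8 is one option consistent with column 1 (U + E ≡ M (mod 10), carry-in 0) — take it ⇒ U=8.
Step 3. [O] O is the leading digit of a 6-digit sum of two 5-digit numbers; the final carry is exactly 1. So O=1.
Step 4. [col 1: U + E ≡ M (mod 10)] from column 1 (U=8, E=7, carry-in 0, digits 1,7,8 already taken and all letters distinct): M must equal 5, so M=5.
Step 5. [col 2: U + I ≡ P (mod 10)] column 2 (U + I ≡ P (mod 10), carry-in 1) doesn't pin I yet; pick I=0 and continue. So I=0.
Step 6. [col 2: U + I ≡ P (mod 10)] from column 2 (U=8, I=0, carry-in 1, digits 0,1,5,7,8 already taken and all letters distinct): P must equal 9 ⇒ P=9.
Step 7. [col 3: M + J ≡ U (mod 10)] column 3: given M=5, U=8, carry-in 0, and digits 0,1,5,7,8,9 already taken and all letters distinct, M+J≡U (mod 10) forces J=3. So J=3.
Step 8. [col 4: P + H ≡ O (mod 10)] from column 4 (P=9, O=1, carry-in 0, digits 0,1,3,5,7,8,9 already taken and all letters distinct): H must equal 2. So H=2.

Answer: E=7, H=2, I=0, J=3, M=5, O=1, P=9, U=8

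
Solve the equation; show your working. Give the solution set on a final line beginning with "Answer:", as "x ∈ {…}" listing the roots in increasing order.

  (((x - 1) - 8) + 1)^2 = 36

Step 1. [(((x - 1) - 8) + 1)^2 = 36] LHS squared, RHS 36 ≥ 0: apply √ (±). So sqrt: ((x - 1) - 8) + 1 = 6 or -6.
Step 2. [((x - 1) - 8) + 1 = 6 or -6] the outer +1 inverts by subtracting 1, so sub: (x - 1) - 8 = 5 or -7.
Step 3. [(x - 1) - 8 = 5 or -7] the outer -8 inverts by adding 8, so sub: x - 1 = 13 or 1.
Step 4. [x - 1 = 13 or 1] peel the -1: add 1 from each side, so sub: x = 14 or 2.

Answer: x ∈ {2, 14}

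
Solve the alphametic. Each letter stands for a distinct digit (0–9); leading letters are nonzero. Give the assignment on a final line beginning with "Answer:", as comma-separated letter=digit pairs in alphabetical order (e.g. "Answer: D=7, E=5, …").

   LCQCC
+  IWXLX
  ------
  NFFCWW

Step 1. [N] N is the leading digit of a 6-digit sum of two 5-digit numbers; the final carry is exactly 1 ⇒ N=1.
Step 2. [col 1: C + X ≡ W (mod 10)] column 1 (C + X ≡ W (mod 10), carry-in 0) doesn't pin X yet; pick X=7 and continue, so X=7.
Step 3. [col 1: C + X ≡ W (mod 10)] column 1 (C + X ≡ W (mod 10), carry-in 0) doesn't pin C yet; pick C=3 and continue. So C=3.
Step 4. [col 1: C + X ≡ W (mod 10)] column 1: given C=3, X=7, carry-in 0, and digits 1,3,7 already taken and all letters distinct, C+X≡W (mod 10) forces W=0, so W=0.
Step 5. [col 2: C + L ≡ W (mod 10)] column 2: given C=3, W=0, carry-in 1, and digits 0,1,3,7 already taken and all letters distinct, C+L≡W (mod 10) forces L=6 ⇒ L=6.
Step 6. [col 3: Q + X ≡ C (mod 10)] in column 3 we have Q+X≡C with carry-in 1; given X=7, C=3 and digits 0,1,3,6,7 already taken and all letters distinct, that pins Q to 5, so Q=5.
Step 7. [col 4: C + W ≡ F (mod 10)] in column 4 we have C+W≡F with carry-in 1; given C=3, W=0 and digits 0,1,3,5,6,7 already taken and all letters distinct, that pins F to 4, so F=4.
Step 8. [col 5: L + I ≡ F (mod 10)] from column 5 (L=6, F=4, carry-in 0, digits 0,1,3,4,5,6,7 already taken and all letters distinct): I must equal 8 ⇒ I=8.

Answer: C=3, F=4, I=8, L=6, N=1, Q=5, W=0, X=7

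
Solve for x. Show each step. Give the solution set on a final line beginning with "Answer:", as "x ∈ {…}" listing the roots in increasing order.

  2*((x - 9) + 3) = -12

Step 1. [2*((x - 9) + 3) = -12] LHS = 2·(…); ÷2 both sides, so div: (x - 9) + 3 = -6.
Step 2. [(x - 9) + 3 = -6] the outer +3 inverts by subtracting 3 ⇒ sub: x - 9 = -9.
Step 3. [x - 9 = -9] the outer -9 inverts by adding 9 ⇒ sub: x = 0.

Answer: x ∈ {0}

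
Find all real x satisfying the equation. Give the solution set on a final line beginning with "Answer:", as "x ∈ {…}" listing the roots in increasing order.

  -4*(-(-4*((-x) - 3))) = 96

Step 1. [-4*(-(-4*((-x) - 3))) = 96] -4 out front; divide by -4 ⇒ div: -(-4*((-x) - 3)) = -24.
Step 2. [-(-4*((-x) - 3)) = -24] leading − — multiply by −1 ⇒ neg: -4*((-x) - 3) = 24.
Step 3. [-4*((-x) - 3) = 24] divide by the outer -4, so div: (-x) - 3 = -6.
Step 4. [(-x) - 3 = -6] add 3: x sits inside (… - 3), so sub: -x = -3.
Step 5. [-x = -3] leading − — multiply by −1, so neg: x = 3.

Answer: x ∈ {3}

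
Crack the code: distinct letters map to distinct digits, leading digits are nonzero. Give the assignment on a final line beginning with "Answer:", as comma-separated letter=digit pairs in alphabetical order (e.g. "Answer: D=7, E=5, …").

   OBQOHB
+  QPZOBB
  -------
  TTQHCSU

Step 1. [T] the sum has 7 digits but both addends have 6; that extra leading digit T is the final carry, namely 1 ⇒ T=1.
Step 2. [col 1: B + B ≡ U (mod 10)] U=8 is one option consistent with column 1 (B + B ≡ U (mod 10), carry-in 0) — take it. So U=8.
Step 3. [col 1: B + B ≡ U (mod 10)] several values work for B in column 1 (B + B ≡ U (mod 10), carry-in 0); try B=4, so B=4.
Step 4. [col 2: H + B ≡ S (mod 10)] several values work for H in column 2 (H + B ≡ S (mod 10), carry-in 0); try H=6 ⇒ H=6.
Step 5. [col 2: H + B ≡ S (mod 10)] column 2 reads H+B+carry(0)=S with H=6, B=4; with digits 1,4,6,8 already taken and all letters distinct, the only value for S is 0 ⇒ S=0.
Step 6. [col 3: O + O ≡ C (mod 10)] column 3 (O + O ≡ C (mod 10), carry-in 1) doesn't pin C yet; pick C=5 and continue ⇒ C=5.
Step 7. [col 3: O + O ≡ C (mod 10)] O=7 is one option consistent with column 3 (O + O ≡ C (mod 10), carry-in 1) — take it ⇒ O=7.
Step 8. [col 4: Q + Z ≡ H (mod 10)] Q=3 is one option consistent with column 4 (Q + Z ≡ H (mod 10), carry-in 1) — take it. So Q=3.
Step 9. [col 4: Q + Z ≡ H (mod 10)] from column 4 (Q=3, H=6, carry-in 1, digits 0,1,3,4,5,6,7,8 already taken and all letters distinct): Z must equal 2 ⇒ Z=2.
Step 10. [col 5: B + P ≡ Q (mod 10)] in column 5 we have B+P≡Q with carry-in 0; given B=4, Q=3 and digits 0,1,2,3,4,5,6,7,8 already taken and all letters distinct, that pins P to 9. So P=9.

Answer: B=4, C=5, H=6, O=7, P=9, Q=3, S=0, T=1, U=8, Z=2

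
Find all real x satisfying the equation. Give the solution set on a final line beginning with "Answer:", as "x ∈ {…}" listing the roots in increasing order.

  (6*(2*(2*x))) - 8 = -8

Step 1. [(6*(2*(2*x))) - 8 = -8] -8 is outermost — add 8 both sides, so sub: 6*(2*(2*x)) = 0.
Step 2. [6*(2*(2*x)) = 0] divide by the outer 6 ⇒ div: 2*(2*x) = 0.
Step 3. [2*(2*x) = 0] divide by the outer 2, so div: 2*x = 0.
Step 4. [2*x = 0] LHS = 2·(…); ÷2 both sides ⇒ div: x = 0.

Answer: x ∈ {0}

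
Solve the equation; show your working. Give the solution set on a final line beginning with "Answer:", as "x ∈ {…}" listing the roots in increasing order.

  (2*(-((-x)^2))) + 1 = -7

Step 1. [(2*(-((-x)^2))) + 1 = -7] 1 comes off first (subtract 1) ⇒ sub: 2*(-((-x)^2)) = -8.
Step 2. [2*(-((-x)^2)) = -8] divide by the outer 2, so div: -((-x)^2) = -4.
Step 3. [-((-x)^2) = -4] flip signs both sides, so neg: (-x)^2 = 4.
Step 4. [(-x)^2 = 4] √ both sides: 4 ≥ 0 gives two branches. So sqrt: -x = 2 or -2.
Step 5. [-x = 2 or -2] LHS negated; negate both sides ⇒ neg: x = -2 or 2.

Answer: x ∈ {-2, 2}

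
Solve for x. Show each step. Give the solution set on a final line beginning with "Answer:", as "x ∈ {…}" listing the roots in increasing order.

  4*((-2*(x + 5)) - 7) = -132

Step 1. [4*((-2*(x + 5)) - 7) = -132] 4·(inner) — divide through by 4. So div: (-2*(x + 5)) - 7 = -33.
Step 2. [(-2*(x + 5)) - 7 = -33] add 7: x sits inside (… - 7) ⇒ sub: -2*(x + 5) = -26.
Step 3. [-2*(x + 5) = -26] -2 out front; divide by -2. So div: x + 5 = 13.
Step 4. [x + 5 = 13] +5 is outermost — subtract 5 both sides, so sub: x = 8.

Answer: x ∈ {8}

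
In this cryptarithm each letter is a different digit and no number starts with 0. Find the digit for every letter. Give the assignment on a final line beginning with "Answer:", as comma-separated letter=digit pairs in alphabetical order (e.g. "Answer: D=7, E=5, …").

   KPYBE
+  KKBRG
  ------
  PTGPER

Step 1. [col 1: E + G ≡ R (mod 10)] column 1 (E + G ≡ R (mod 10), carry-in 0) doesn't pin E yet; pick E=6 and continue, so E=6.
Step 2. [col 1: E + G ≡ R (mod 10)] no forcing yet in column 1 (carry-in 0); G=7 is free and consistent — try it ⇒ G=7.
Step 3. [P] the sum has 6 digits but both addends have 5; that extra leading digit P is the final carry, namely 1 ⇒ P=1.
Step 4. [col 1: E + G ≡ R (mod 10)] from column 1 (E=6, G=7, carry-in 0, digits 1,6,7 already taken and all letters distinct): R must equal 3, so R=3.
Step 5. [col 2: B + R ≡ E (mod 10)] in column 2 we have B+R≡E with carry-in 1; given R=3, E=6 and digits 1,3,6,7 already taken and all letters distinct, that pins B to 2. So B=2.
Step 6. [col 3: Y + B ≡ P (mod 10)] column 3: given B=2, P=1, carry-in 0, and digits 1,2,3,6,7 already taken and all letters distinct, Y+B≡P (mod 10) forces Y=9. So Y=9.
Step 7. [col 4: P + K ≡ G (mod 10)] column 4: given P=1, G=7, carry-in 1, and digits 1,2,3,6,7,9 already taken and all letters distinct, P+K≡G (mod 10) forces K=5 ⇒ K=5.
Step 8. [col 5: K + K ≡ T (mod 10)] column 5 reads K+K+carry(0)=T with K=5; with digits 1,2,3,5,6,7,9 already taken and all letters distinct, the only value for T is 0, so T=0.

Answer: B=2, E=6, G=7, K=5, P=1, R=3, T=0, Y=9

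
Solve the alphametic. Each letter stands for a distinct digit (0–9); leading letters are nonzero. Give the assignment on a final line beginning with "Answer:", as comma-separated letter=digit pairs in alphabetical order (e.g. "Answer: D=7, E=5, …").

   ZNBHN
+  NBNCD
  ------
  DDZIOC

Step 1. [col 1: N + D ≡ C (mod 10)] column 1 (N + D ≡ C (mod 10), carry-in 0) doesn't pin C yet; pick C=4 and continue ⇒ C=4.
Step 2. [col 1: N + D ≡ C (mod 10)] column 1 (N + D ≡ C (mod 10), carry-in 0) doesn't pin D yet; pick D=1 and continue, so D=1.
Step 3. [col 1: N + D ≡ C (mod 10)] from column 1 (D=1, C=4, carry-in 0, digits 1,4 already taken and all letters distinct): N must equal 3, so N=3.
Step 4. [col 2: H + C ≡ O (mod 10)] O=0 is one option consistent with column 2 (H + C ≡ O (mod 10), carry-in 0) — take it. So O=0.
Step 5. [col 2: H + C ≡ O (mod 10)] in column 2 we have H+C≡O with carry-in 0; given C=4, O=0 and digits 0,1,3,4 already taken and all letters distinct, that pins H to 6, so H=6.
Step 6. [col 3: B + N ≡ I (mod 10)] column 3 (B + N ≡ I (mod 10), carry-in 1) doesn't pin B yet; pick B=5 and continue ⇒ B=5.
Step 7. [col 3: B + N ≡ I (mod 10)] in column 3 we have B+N≡I with carry-in 1; given B=5, N=3 and digits 0,1,3,4,5,6 already taken and all letters distinct, that pins I to 9. So I=9.
Step 8. [col 4: N + B ≡ Z (mod 10)] from column 4 (N=3, B=5, carry-in 0, digits 0,1,3,4,5,6,9 already taken and all letters distinct): Z must equal 8, so Z=8.

Answer: B=5, C=4, D=1, H=6, I=9, N=3, O=0, Z=8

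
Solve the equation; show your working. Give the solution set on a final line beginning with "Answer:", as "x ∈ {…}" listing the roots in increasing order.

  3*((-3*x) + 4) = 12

Step 1. [3*((-3*x) + 4) = 12] divide by the outer 3 ⇒ div: (-3*x) + 4 = 4.
Step 2. [(-3*x) + 4 = 4] subtract 4: x sits inside (… + 4). So sub: -3*x = 0.
Step 3. [-3*x = 0] divide by the outer -3 ⇒ div: x = 0.

Answer: x ∈ {0}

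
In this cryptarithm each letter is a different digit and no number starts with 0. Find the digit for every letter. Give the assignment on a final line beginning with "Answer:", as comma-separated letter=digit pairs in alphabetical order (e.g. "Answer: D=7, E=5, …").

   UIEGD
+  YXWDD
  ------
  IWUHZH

Step 1. [col 1: D + D ≡ H (mod 10)] column 1 (D + D ≡ H (mod 10), carry-in 0) doesn't pin H yet; pick H=2 and continue. So H=2.
Step 2. [I] the sum has 6 digits but both addends have 5; that extra leading digit I is the final carry, namely 1 ⇒ I=1.
Step 3. [col 1: D + D ≡ H (mod 10)] column 1: given H=2, carry-in 0, and digits 1,2 already taken and all letters distinct, D+D≡H (mod 10) forces D=6 ⇒ D=6.
Step 4. [col 2: G + D ≡ Z (mod 10)] several values work for Z in column 2 (G + D ≡ Z (mod 10), carry-in 1); try Z=7 ⇒ Z=7.
Step 5. [col 2: G + D ≡ Z (mod 10)] column 2: given D=6, Z=7, carry-in 1, and digits 1,2,6,7 already taken and all letters distinct, G+D≡Z (mod 10) forces G=0 ⇒ G=0.
Step 6. [col 3: E + W ≡ H (mod 10)] W=4 is one option consistent with column 3 (E + W ≡ H (mod 10), carry-in 0) — take it. So W=4.
Step 7. [col 3: E + W ≡ H (mod 10)] column 3: given W=4, H=2, carry-in 0, and digits 0,1,2,4,6,7 already taken and all letters distinct, E+W≡H (mod 10) forces E=8. So E=8.
Step 8. [col 4: I + X ≡ U (mod 10)] from column 4 (I=1, carry-in 1, digits 0,1,2,4,6,7,8 already taken and all letters distinct): U must equal 5, so U=5.
Step 9. [col 4: I + X ≡ U (mod 10)] in column 4 we have I+X≡U with carry-in 1; given I=1, U=5 and digits 0,1,2,4,5,6,7,8 already taken and all letters distinct, that pins X to 3, so X=3.
Step 10. [col 5: U + Y ≡ W (mod 10)] from column 5 (U=5, W=4, carry-in 0, digits 0,1,2,3,4,5,6,7,8 already taken and all letters distinct): Y must equal 9. So Y=9.

Answer: D=6, E=8, G=0, H=2, I=1, U=5, W=4, X=3, Y=9, Z=7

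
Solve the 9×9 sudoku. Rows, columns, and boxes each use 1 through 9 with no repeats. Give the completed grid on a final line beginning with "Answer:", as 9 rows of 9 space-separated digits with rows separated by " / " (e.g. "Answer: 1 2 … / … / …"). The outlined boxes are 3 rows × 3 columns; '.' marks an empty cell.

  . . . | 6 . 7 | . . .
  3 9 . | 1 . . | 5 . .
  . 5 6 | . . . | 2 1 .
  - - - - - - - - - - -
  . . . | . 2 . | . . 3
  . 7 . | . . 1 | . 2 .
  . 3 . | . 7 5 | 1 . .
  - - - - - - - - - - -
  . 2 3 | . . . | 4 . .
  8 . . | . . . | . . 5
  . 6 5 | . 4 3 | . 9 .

Step 1. [r2c5∈{8}] r2c5 is down to just 8. So r2c5=8.
Step 2. [r3c9∈{4,7,8,9}] across row 3, 8 lands solely at r3c9. So r3c9=8.
Step 3. [r4c8∈{4,5,6,7,8}] r4c8 is the only open cell in col 8 admitting 5 ⇒ r4c8=5.
Step 4. [r4c7∈{6,7,8,9}] r4c7 is the only open cell in row 4 admitting 7 ⇒ r4c7=7.
Step 5. [r7c4∈{5,7,8,9}] across col 4, 5 lands solely at r7c4. So r7c4=5.
Step 6. [r3c1∈{4,7}] r3c1 is the only open cell in row 3 admitting 7, so r3c1=7.
Step 7. [r9c1∈{1}] r9c1 has the single candidate 1 ⇒ r9c1=1.
Step 8. [r7c1∈{9}] only 9 remains possible at r7c1, so r7c1=9.
Step 9. [r8c2∈{4}] r8c2 is down to just 4 ⇒ r8c2=4.
Step 10. [r2c6∈{2,4}] r2c6 is the only open cell in box 2 admitting 2, so r2c6=2.
Step 11. [r2c3∈{4}] r2c3's peers cover all but 4. So r2c3=4.
Step 12. [r9c7∈{8}] r9c7 has the single candidate 8 ⇒ r9c7=8.
Step 13. [r6c8∈{4,6,8}] r6c8 is the only open cell in col 8 admitting 8, so r6c8=8.
Step 14. [r8c5∈{1,6,9}] across row 8, 1 lands solely at r8c5, so r8c5=1.
Step 15. [r7c5∈{6}] r7c5 has the single candidate 6, so r7c5=6.
Step 16. [r4c6∈{4,6,8,9}] r4c6 is the only open cell in col 6 admitting 6. So r4c6=6.
Step 17. [r7c8∈{7}] nothing but 7 survives at r7c8, so r7c8=7.
Step 18. [r8c4∈{2,7,9}] 2 has one home in row 8: r8c4 ⇒ r8c4=2.
Step 19. [r4c1∈{4}] r4c1 is down to just 4, so r4c1=4.
Step 20. [r2c8∈{6}] nothing but 6 survives at r2c8 ⇒ r2c8=6.
Step 21. [r8c7∈{3,6}] r8c7 is the only open cell in row 8 admitting 6, so r8c7=6.
Step 22. [r5c7∈{9}] r5c7 has the single candidate 9, so r5c7=9.
Step 23. [r5c3∈{8}] only 8 remains possible at r5c3. So r5c3=8.
Step 24. [r5c5∈{3}] r5c5's peers cover all but 3, so r5c5=3.
Step 25. [r5c4∈{4}] r5c4 is down to just 4. So r5c4=4.
Step 26. [r3c5∈{9}] only 9 remains possible at r3c5. So r3c5=9.
Step 27. [r4c2∈{1}] r4c2 has the single candidate 1. So r4c2=1.
Step 28. [r6c4∈{9}] r6c4's peers cover all but 9. So r6c4=9.
Step 29. [r6c9∈{4,6}] row 6 places 4 nowhere but r6c9 ⇒ r6c9=4.
Step 30. [r6c1∈{2,6}] 6 has one home in row 6: r6c1 ⇒ r6c1=6.
Step 31. [r1c7∈{3}] r1c7 is down to just 3, so r1c7=3.
Step 32. [r1c3∈{1,2}] row 1 places 1 nowhere but r1c3, so r1c3=1.
Step 33. [r7c9∈{1}] r7c9 is down to just 1, so r7c9=1.
Step 34. [r9c9∈{2}] nothing but 2 survives at r9c9 ⇒ r9c9=2.
Step 35. [r7c6∈{8}] r7c6 is down to just 8 ⇒ r7c6=8.
Step 36. [r2c9∈{7}] only 7 remains possible at r2c9. So r2c9=7.
Step 37. [r1c1∈{2}] r1c1's peers cover all but 2, so r1c1=2.
Step 38. [r1c8∈{4}] r1c8 has the single candidate 4. So r1c8=4.
Step 39. [r8c8∈{3}] r8c8's peers cover all but 3, so r8c8=3.
Step 40. [r4c4∈{8}] only 8 remains possible at r4c4 ⇒ r4c4=8.
Step 41. [r8c3∈{7}] only 7 remains possible at r8c3. So r8c3=7.
Step 42. [r8c6∈{9}] r8c6 is down to just 9. So r8c6=9.
Step 43. [r5c1∈{5}] r5c1 has the single candidate 5 ⇒ r5c1=5.
Step 44. [r6c3∈{2}] r6c3 has the single candidate 2. So r6c3=2.
Step 45. [r3c6∈{4}] r3c6 is down to just 4, so r3c6=4.
Step 46. [r3c4∈{3}] r3c4 is down to just 3, so r3c4=3.
Step 47. [r1c9∈{9}] r1c9 is down to just 9 ⇒ r1c9=9.
Step 48. [r5c9∈{6}] r5c9 is down to just 6 ⇒ r5c9=6.
Step 49. [r1c5∈{5}] r1c5's peers cover all but 5. So r1c5=5.
Step 50. [r4c3∈{9}] r4c3's peers cover all but 9. So r4c3=9.
Step 51. [r1c2∈{8}] r1c2 has the single candidate 8. So r1c2=8.
Step 52. [r9c4∈{7}] r9c4 is down to just 7, so r9c4=7.

Answer: 2 8 1 6 5 7 3 4 9 / 3 9 4 1 8 2 5 6 7 / 7 5 6 3 9 4 2 1 8 / 4 1 9 8 2 6 7 5 3 / 5 7 8 4 3 1 9 2 6 / 6 3 2 9 7 5 1 8 4 / 9 2 3 5 6 8 4 7 1 / 8 4 7 2 1 9 6 3 5 / 1 6 5 7 4 3 8 9 2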